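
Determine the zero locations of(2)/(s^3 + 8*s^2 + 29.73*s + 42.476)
Numerator is a nonzero constant (2) → Zeros: none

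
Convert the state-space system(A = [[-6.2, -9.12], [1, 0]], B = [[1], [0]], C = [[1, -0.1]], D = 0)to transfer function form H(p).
H(p) = C(pI - A)⁻¹B + D.
Characteristic polynomial det(pI - A) = p^2 + 6.2*p + 9.12.
Numerator from C·adj(pI-A)·B + D·det(pI-A) = p - 0.1.
H(p) = (p - 0.1)/(p^2 + 6.2*p + 9.12)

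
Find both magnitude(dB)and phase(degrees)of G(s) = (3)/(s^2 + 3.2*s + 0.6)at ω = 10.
Substitute s = j*10: G(j10) = -0.0273469 - 0.00880382j.
|G| = 20*log₁₀(sqrt(Re²+Im²)) = -30.83 dB.
∠G = atan2(Im, Re) = -162.15°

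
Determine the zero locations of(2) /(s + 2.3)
Numerator is a nonzero constant (2) → Zeros: none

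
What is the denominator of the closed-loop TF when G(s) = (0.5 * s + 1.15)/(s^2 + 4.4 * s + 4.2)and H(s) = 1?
Characteristic poly = G_den * H_den + G_num * H_num = (s^2 + 4.4*s + 4.2) + (0.5*s + 1.15) = s^2 + 4.9*s + 5.35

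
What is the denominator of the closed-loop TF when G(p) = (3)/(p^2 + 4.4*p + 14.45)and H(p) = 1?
Characteristic poly = G_den * H_den + G_num * H_num = (p^2 + 4.4*p + 14.45) + (3) = p^2 + 4.4*p + 17.45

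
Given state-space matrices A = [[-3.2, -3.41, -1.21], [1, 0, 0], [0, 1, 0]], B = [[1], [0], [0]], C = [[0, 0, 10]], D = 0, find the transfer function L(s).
L(s) = C(sI - A)⁻¹B + D.
Characteristic polynomial det(sI - A) = s^3 + 3.2*s^2 + 3.41*s + 1.21.
Numerator from C·adj(sI-A)·B + D·det(sI-A) = 10.
L(s) = (10)/(s^3 + 3.2*s^2 + 3.41*s + 1.21)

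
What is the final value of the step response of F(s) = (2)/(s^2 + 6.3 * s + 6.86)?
FVT: lim_{t→∞} y(t) = lim_{s→0} s*Y(s) where Y(s) = F(s)/s.
= lim_{s→0} F(s) = F(0) = num(0)/den(0) = 2/6.86 = 0.2915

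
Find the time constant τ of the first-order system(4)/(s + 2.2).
First-order system: τ = -1/pole. Pole = -2.2. τ = -1/(-2.2) = 0.4545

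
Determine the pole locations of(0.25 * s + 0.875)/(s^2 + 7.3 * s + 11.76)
Set denominator = 0: s^2 + 7.3*s + 11.76 = (s + 4.9)(s + 2.4) = 0 → Poles: -2.4, -4.9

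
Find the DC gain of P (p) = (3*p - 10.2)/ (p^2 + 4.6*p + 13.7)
DC gain = P(0) = num(0)/den(0) = -10.2/13.7 = -0.7445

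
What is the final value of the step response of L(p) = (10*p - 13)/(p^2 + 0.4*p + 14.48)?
FVT: lim_{t→∞} y(t) = lim_{p→0} p*Y(p) where Y(p) = L(p)/p.
= lim_{p→0} L(p) = L(0) = num(0)/den(0) = -13/14.48 = -0.8978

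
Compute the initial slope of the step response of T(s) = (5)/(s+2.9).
IVT: y'(0⁺) = lim_{s→∞} s²·Y(s) = lim_{s→∞} s·T(s).
deg(num) = 0, deg(den) = 1, relative degree = 1, so s·T(s) → (leading num)/(leading den) = 5/1 = 5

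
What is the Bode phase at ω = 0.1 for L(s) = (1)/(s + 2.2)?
Substitute s = j*0.1: L(j0.1) = 0.453608 - 0.0206186j.
∠L(j0.1) = atan2(Im, Re) = atan2(-0.0206186, 0.453608) = -2.60°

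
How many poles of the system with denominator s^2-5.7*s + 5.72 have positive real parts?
s^2 - 5.7*s + 5.72 = (s - 1.3)(s - 4.4). Poles: 1.3, 4.4. RHP poles (Re>0): 2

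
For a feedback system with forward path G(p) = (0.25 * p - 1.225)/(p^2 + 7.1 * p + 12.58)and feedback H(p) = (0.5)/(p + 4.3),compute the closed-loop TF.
Closed-loop T = G/(1+GH).
Numerator: G_num * H_den = 0.25*p^2 - 0.15*p - 5.2675.
Denominator: G_den * H_den + G_num * H_num = (p^3 + 11.4*p^2 + 43.11*p + 54.094) + (0.125*p - 0.6125) = p^3 + 11.4*p^2 + 43.235*p + 53.4815.
T(p) = (0.25*p^2 - 0.15*p - 5.2675)/(p^3 + 11.4*p^2 + 43.235*p + 53.4815)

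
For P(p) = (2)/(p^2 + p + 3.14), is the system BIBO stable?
Denominator: p^2 + p + 3.14. Poles: -0.5 + 1.7j, -0.5 - 1.7j. All Re(p)<0: Yes (stable)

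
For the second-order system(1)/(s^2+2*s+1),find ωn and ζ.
Standard form: ωn²/(s²+2ζωn·s+ωn²).
const=1=ωn² → ωn=1, s coeff=2=2ζωn → ζ=1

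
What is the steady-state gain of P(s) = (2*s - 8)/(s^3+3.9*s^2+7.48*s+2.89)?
DC gain = P(0) = num(0)/den(0) = -8/2.89 = -2.768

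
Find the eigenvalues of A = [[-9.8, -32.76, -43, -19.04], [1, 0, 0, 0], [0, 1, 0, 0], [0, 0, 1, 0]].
Eigenvalues solve det(λI - A) = 0.
Characteristic polynomial: λ^4 + 9.8*λ^3 + 32.76*λ^2 + 43*λ + 19.04 = 0.
Factor: (λ + 4)(λ + 1)(λ + 3.4)(λ + 1.4) = 0.
Roots: -1, -1.4, -3.4, -4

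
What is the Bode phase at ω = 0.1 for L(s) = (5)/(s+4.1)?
Substitute s = j*0.1: L(j0.1) = 1.21879 - 0.0297265j.
∠L(j0.1) = atan2(Im, Re) = atan2(-0.0297265, 1.21879) = -1.40°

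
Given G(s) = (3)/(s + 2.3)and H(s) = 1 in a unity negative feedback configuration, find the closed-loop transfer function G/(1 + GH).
Closed-loop T = G/(1+GH).
Numerator: G_num * H_den = 3.
Denominator: G_den * H_den + G_num * H_num = (s + 2.3) + (3) = s + 5.3.
T(s) = (3)/(s + 5.3)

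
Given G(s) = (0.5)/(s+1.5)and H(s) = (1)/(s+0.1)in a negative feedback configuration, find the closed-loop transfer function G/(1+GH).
Closed-loop T = G/(1+GH).
Numerator: G_num * H_den = 0.5*s + 0.05.
Denominator: G_den * H_den + G_num * H_num = (s^2 + 1.6*s + 0.15) + (0.5) = s^2 + 1.6*s + 0.65.
T(s) = (0.5*s + 0.05)/(s^2 + 1.6*s + 0.65)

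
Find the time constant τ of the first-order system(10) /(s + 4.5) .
First-order system: τ = -1/pole. Pole = -4.5. τ = -1/(-4.5) = 0.2222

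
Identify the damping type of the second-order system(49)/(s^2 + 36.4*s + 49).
Standard form: ωn²/(s²+2ζωn·s+ωn²) gives ωn=7, ζ=2.6.
Overdamped (ζ = 2.6 > 1)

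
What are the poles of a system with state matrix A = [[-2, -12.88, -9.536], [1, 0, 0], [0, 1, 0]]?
Eigenvalues solve det(λI - A) = 0.
Characteristic polynomial: λ^3 + 2*λ^2 + 12.88*λ + 9.536 = 0.
Factor: (λ + 0.8)(λ^2 + 1.2*λ + 11.92) = 0.
Roots: -0.6 + 3.4j, -0.6 - 3.4j, -0.8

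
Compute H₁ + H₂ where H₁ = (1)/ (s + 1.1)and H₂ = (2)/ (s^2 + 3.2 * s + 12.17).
Parallel: H = H₁ + H₂ = (n₁·d₂ + n₂·d₁)/(d₁·d₂).
n₁·d₂ = s^2 + 3.2*s + 12.17. n₂·d₁ = 2*s + 2.2. Sum = s^2 + 5.2*s + 14.37. d₁·d₂ = s^3 + 4.3*s^2 + 15.69*s + 13.387.
H(s) = (s^2 + 5.2*s + 14.37)/(s^3 + 4.3*s^2 + 15.69*s + 13.387)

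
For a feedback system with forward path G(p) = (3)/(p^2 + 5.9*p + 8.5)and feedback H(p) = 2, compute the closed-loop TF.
Closed-loop T = G/(1+GH).
Numerator: G_num * H_den = 3.
Denominator: G_den * H_den + G_num * H_num = (p^2 + 5.9*p + 8.5) + (6) = p^2 + 5.9*p + 14.5.
T(p) = (3)/(p^2 + 5.9*p + 14.5)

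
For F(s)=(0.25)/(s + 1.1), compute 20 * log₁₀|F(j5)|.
Substitute s = j*5: F(j5) = 0.0104922 - 0.0476917j.
|F(j5)| = sqrt(Re² + Im²) = 0.04883.
20*log₁₀(0.04883) = -26.23 dB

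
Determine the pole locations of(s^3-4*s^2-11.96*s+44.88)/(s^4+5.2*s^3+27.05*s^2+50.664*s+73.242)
Set denominator = 0: s^4 + 5.2*s^3 + 27.05*s^2 + 50.664*s + 73.242 = (s^2 + 2.4*s + 4.68)(s^2 + 2.8*s + 15.65) = 0 → Poles: -1.2 + 1.8j, -1.2 - 1.8j, -1.4 + 3.7j, -1.4 - 3.7j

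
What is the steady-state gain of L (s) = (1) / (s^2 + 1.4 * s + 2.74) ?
DC gain = L(0) = num(0)/den(0) = 1/2.74 = 0.365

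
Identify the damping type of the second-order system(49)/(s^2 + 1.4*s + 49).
Standard form: ωn²/(s²+2ζωn·s+ωn²) gives ωn=7, ζ=0.1.
Underdamped (ζ = 0.1 < 1)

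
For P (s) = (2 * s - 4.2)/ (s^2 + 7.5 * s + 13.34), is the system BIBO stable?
Denominator: s^2 + 7.5*s + 13.34 = (s + 4.6)(s + 2.9). Poles: -2.9, -4.6. All Re(p)<0: Yes (stable)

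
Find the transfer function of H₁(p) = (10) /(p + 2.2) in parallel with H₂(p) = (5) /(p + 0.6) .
Parallel: H = H₁ + H₂ = (n₁·d₂ + n₂·d₁)/(d₁·d₂).
n₁·d₂ = 10*p + 6. n₂·d₁ = 5*p + 11. Sum = 15*p + 17. d₁·d₂ = p^2 + 2.8*p + 1.32.
H(p) = (15*p + 17)/(p^2 + 2.8*p + 1.32)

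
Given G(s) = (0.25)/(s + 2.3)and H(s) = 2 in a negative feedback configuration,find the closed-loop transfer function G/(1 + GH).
Closed-loop T = G/(1+GH).
Numerator: G_num * H_den = 0.25.
Denominator: G_den * H_den + G_num * H_num = (s + 2.3) + (0.5) = s + 2.8.
T(s) = (0.25)/(s + 2.8)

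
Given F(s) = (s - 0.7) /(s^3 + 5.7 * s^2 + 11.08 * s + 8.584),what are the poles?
Set denominator = 0: s^3 + 5.7*s^2 + 11.08*s + 8.584 = (s + 2.9)(s^2 + 2.8*s + 2.96) = 0 → Poles: -1.4 + 1j, -1.4 - 1j, -2.9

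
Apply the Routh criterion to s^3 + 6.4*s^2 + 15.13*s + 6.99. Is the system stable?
Routh array:
s^3: [1, 15.13]; s^2: [6.4, 6.99]; s^1: [14.0378]; s^0: [6.99]
First column: [1, 6.4, 14.0378, 6.99]. Sign changes = 0.
Yes, stable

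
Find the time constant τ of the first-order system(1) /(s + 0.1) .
First-order system: τ = -1/pole. Pole = -0.1. τ = -1/(-0.1) = 10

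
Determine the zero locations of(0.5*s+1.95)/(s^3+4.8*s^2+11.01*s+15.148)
Set numerator = 0: 0.5*s + 1.95 = 0 → Zeros: -3.9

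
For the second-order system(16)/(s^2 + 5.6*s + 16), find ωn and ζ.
Standard form: ωn²/(s²+2ζωn·s+ωn²).
const=16=ωn² → ωn=4, s coeff=5.6=2ζωn → ζ=0.7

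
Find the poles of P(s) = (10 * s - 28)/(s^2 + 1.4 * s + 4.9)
Set denominator = 0: s^2 + 1.4*s + 4.9 = 0 → Poles: -0.7 + 2.1j, -0.7 - 2.1j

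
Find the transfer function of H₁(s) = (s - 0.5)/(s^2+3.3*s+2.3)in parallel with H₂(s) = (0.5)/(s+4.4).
Parallel: H = H₁ + H₂ = (n₁·d₂ + n₂·d₁)/(d₁·d₂).
n₁·d₂ = s^2 + 3.9*s - 2.2. n₂·d₁ = 0.5*s^2 + 1.65*s + 1.15. Sum = 1.5*s^2 + 5.55*s - 1.05. d₁·d₂ = s^3 + 7.7*s^2 + 16.82*s + 10.12.
H(s) = (1.5*s^2 + 5.55*s - 1.05)/(s^3 + 7.7*s^2 + 16.82*s + 10.12)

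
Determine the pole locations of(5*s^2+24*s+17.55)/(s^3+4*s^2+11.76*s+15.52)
Set denominator = 0: s^3 + 4*s^2 + 11.76*s + 15.52 = (s + 2)(s^2 + 2*s + 7.76) = 0 → Poles: -1 + 2.6j, -1 - 2.6j, -2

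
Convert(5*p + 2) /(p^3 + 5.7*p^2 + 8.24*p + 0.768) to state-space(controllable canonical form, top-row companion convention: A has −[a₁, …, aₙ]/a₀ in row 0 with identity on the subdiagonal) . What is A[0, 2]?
Reachable canonical form for den = p^3 + 5.7*p^2 + 8.24*p + 0.768: top row of A = -[a₁,a₂,...,aₙ]/a₀, ones on the subdiagonal, zeros elsewhere.
A = [[-5.7, -8.24, -0.768], [1, 0, 0], [0, 1, 0]].
A[0,2] = -0.768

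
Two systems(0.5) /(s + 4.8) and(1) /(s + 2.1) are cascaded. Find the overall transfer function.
Series: H = H₁ · H₂ = (n₁·n₂)/(d₁·d₂).
Num: n₁·n₂ = 0.5. Den: d₁·d₂ = s^2 + 6.9*s + 10.08.
H(s) = (0.5)/(s^2 + 6.9*s + 10.08)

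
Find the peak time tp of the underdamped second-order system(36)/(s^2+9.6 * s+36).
Standard form: ωn²/(s²+2ζωn·s+ωn²) → ωn = 6, ζ = 0.8.
ωd = ωn·√(1-ζ²) = 6·√(1-0.8²) = 3.6.
tp = π/ωd = π/3.6 = 0.8727 s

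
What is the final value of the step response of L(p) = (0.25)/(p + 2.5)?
FVT: lim_{t→∞} y(t) = lim_{p→0} p*Y(p) where Y(p) = L(p)/p.
= lim_{p→0} L(p) = L(0) = num(0)/den(0) = 0.25/2.5 = 0.1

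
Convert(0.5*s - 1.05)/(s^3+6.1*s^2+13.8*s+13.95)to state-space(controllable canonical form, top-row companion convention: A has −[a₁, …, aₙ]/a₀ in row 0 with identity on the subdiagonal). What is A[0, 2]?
Reachable canonical form for den = s^3 + 6.1*s^2 + 13.8*s + 13.95: top row of A = -[a₁,a₂,...,aₙ]/a₀, ones on the subdiagonal, zeros elsewhere.
A = [[-6.1, -13.8, -13.95], [1, 0, 0], [0, 1, 0]].
A[0,2] = -13.95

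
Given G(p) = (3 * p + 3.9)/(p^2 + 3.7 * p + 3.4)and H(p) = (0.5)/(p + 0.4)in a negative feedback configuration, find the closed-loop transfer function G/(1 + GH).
Closed-loop T = G/(1+GH).
Numerator: G_num * H_den = 3*p^2 + 5.1*p + 1.56.
Denominator: G_den * H_den + G_num * H_num = (p^3 + 4.1*p^2 + 4.88*p + 1.36) + (1.5*p + 1.95) = p^3 + 4.1*p^2 + 6.38*p + 3.31.
T(p) = (3*p^2 + 5.1*p + 1.56)/(p^3 + 4.1*p^2 + 6.38*p + 3.31)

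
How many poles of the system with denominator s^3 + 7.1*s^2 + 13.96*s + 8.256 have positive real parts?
s^3 + 7.1*s^2 + 13.96*s + 8.256 = (s + 1.6)(s + 4.3)(s + 1.2). Poles: -1.2, -1.6, -4.3. RHP poles (Re>0): 0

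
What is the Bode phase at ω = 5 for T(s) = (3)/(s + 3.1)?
Substitute s = j*5: T(j5) = 0.268708 - 0.433401j.
∠T(j5) = atan2(Im, Re) = atan2(-0.433401, 0.268708) = -58.20°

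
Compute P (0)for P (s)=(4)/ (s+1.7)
DC gain = P(0) = num(0)/den(0) = 4/1.7 = 2.353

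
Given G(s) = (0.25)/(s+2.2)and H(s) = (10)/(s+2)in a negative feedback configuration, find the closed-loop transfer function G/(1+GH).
Closed-loop T = G/(1+GH).
Numerator: G_num * H_den = 0.25*s + 0.5.
Denominator: G_den * H_den + G_num * H_num = (s^2 + 4.2*s + 4.4) + (2.5) = s^2 + 4.2*s + 6.9.
T(s) = (0.25*s + 0.5)/(s^2 + 4.2*s + 6.9)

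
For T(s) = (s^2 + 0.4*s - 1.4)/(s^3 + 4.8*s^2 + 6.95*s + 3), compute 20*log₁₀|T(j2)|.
Substitute s = j*2: T(j2) = 0.310177 + 0.0635828j.
|T(j2)| = sqrt(Re² + Im²) = 0.3166.
20*log₁₀(0.3166) = -9.99 dB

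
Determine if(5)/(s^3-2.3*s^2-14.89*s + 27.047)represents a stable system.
Denominator: s^3 - 2.3*s^2 - 14.89*s + 27.047 = (s - 4.3)(s + 3.7)(s - 1.7). Poles: -3.7, 1.7, 4.3. All Re(p)<0: No (unstable)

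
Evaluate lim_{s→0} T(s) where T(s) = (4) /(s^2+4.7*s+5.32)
DC gain = T(0) = num(0)/den(0) = 4/5.32 = 0.7519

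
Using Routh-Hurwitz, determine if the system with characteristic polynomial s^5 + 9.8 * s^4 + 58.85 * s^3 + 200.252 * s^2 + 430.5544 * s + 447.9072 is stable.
Routh array:
s^5: [1, 58.85, 430.5544]; s^4: [9.8, 200.252, 447.9072]; s^3: [38.4161, 384.85]; s^2: [102.076, 447.9072]; s^1: [216.281]; s^0: [447.9072]
First column: [1, 9.8, 38.4161, 102.076, 216.281, 447.9072]. Sign changes = 0.
Yes, stable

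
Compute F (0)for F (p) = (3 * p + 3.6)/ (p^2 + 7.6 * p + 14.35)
DC gain = F(0) = num(0)/den(0) = 3.6/14.35 = 0.2509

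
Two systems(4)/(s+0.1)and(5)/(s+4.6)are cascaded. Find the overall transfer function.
Series: H = H₁ · H₂ = (n₁·n₂)/(d₁·d₂).
Num: n₁·n₂ = 20. Den: d₁·d₂ = s^2 + 4.7*s + 0.46.
H(s) = (20)/(s^2 + 4.7*s + 0.46)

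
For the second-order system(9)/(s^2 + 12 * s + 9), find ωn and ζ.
Standard form: ωn²/(s²+2ζωn·s+ωn²).
const=9=ωn² → ωn=3, s coeff=12=2ζωn → ζ=2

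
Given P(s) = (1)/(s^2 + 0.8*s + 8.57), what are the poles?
Set denominator = 0: s^2 + 0.8*s + 8.57 = 0 → Poles: -0.4 + 2.9j, -0.4 - 2.9j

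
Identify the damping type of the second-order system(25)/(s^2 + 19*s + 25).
Standard form: ωn²/(s²+2ζωn·s+ωn²) gives ωn=5, ζ=1.9.
Overdamped (ζ = 1.9 > 1)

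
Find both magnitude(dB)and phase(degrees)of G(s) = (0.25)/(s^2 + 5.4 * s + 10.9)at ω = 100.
Substitute s = j*100: G(j100) = -2.49544e-05 - 1.34901e-06j.
|G| = 20*log₁₀(sqrt(Re²+Im²)) = -92.04 dB.
∠G = atan2(Im, Re) = -176.91°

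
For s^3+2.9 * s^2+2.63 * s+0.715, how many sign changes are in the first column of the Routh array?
Routh array:
s^3: [1, 2.63]; s^2: [2.9, 0.715]; s^1: [2.38345]; s^0: [0.715]
First column: [1, 2.9, 2.38345, 0.715]. Sign changes = 0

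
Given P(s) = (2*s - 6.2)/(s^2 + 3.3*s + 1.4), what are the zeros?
Set numerator = 0: 2*s - 6.2 = 0 → Zeros: 3.1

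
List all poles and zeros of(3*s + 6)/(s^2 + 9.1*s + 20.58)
Set denominator = 0: s^2 + 9.1*s + 20.58 = (s + 4.2)(s + 4.9) = 0 → Poles: -4.2, -4.9
Set numerator = 0: 3*s + 6 = 0 → Zeros: -2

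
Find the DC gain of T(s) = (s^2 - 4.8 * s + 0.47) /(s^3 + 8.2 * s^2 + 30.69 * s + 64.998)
DC gain = T(0) = num(0)/den(0) = 0.47/64.998 = 0.007231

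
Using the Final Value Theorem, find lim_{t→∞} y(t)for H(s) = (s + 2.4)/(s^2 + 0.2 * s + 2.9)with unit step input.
FVT: lim_{t→∞} y(t) = lim_{s→0} s*Y(s) where Y(s) = H(s)/s.
= lim_{s→0} H(s) = H(0) = num(0)/den(0) = 2.4/2.9 = 0.8276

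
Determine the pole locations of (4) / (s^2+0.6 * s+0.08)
Set denominator = 0: s^2 + 0.6*s + 0.08 = (s + 0.2)(s + 0.4) = 0 → Poles: -0.2, -0.4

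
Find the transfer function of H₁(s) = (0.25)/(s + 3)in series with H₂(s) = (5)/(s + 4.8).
Series: H = H₁ · H₂ = (n₁·n₂)/(d₁·d₂).
Num: n₁·n₂ = 1.25. Den: d₁·d₂ = s^2 + 7.8*s + 14.4.
H(s) = (1.25)/(s^2 + 7.8*s + 14.4)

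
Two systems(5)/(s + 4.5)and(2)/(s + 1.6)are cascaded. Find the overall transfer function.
Series: H = H₁ · H₂ = (n₁·n₂)/(d₁·d₂).
Num: n₁·n₂ = 10. Den: d₁·d₂ = s^2 + 6.1*s + 7.2.
H(s) = (10)/(s^2 + 6.1*s + 7.2)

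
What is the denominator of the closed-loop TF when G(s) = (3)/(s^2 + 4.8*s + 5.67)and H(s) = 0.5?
Characteristic poly = G_den * H_den + G_num * H_num = (s^2 + 4.8*s + 5.67) + (1.5) = s^2 + 4.8*s + 7.17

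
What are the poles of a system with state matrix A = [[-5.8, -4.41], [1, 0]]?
Eigenvalues solve det(λI - A) = 0.
Characteristic polynomial: λ^2 + 5.8*λ + 4.41 = 0.
Factor: (λ + 4.9)(λ + 0.9) = 0.
Roots: -0.9, -4.9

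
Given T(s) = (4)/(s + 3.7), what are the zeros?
Numerator is a nonzero constant (4) → Zeros: none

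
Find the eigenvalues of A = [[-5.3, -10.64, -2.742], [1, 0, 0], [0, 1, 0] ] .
Eigenvalues solve det(λI - A) = 0.
Characteristic polynomial: λ^3 + 5.3*λ^2 + 10.64*λ + 2.742 = 0.
Factor: (λ + 0.3)(λ^2 + 5*λ + 9.14) = 0.
Roots: -0.3, -2.5 + 1.7j, -2.5 - 1.7j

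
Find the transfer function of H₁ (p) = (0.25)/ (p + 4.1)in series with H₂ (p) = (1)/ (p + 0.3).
Series: H = H₁ · H₂ = (n₁·n₂)/(d₁·d₂).
Num: n₁·n₂ = 0.25. Den: d₁·d₂ = p^2 + 4.4*p + 1.23.
H(p) = (0.25)/(p^2 + 4.4*p + 1.23)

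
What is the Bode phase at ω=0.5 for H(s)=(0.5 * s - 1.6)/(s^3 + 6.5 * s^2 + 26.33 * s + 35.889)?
Substitute s = j*0.5: H(j0.5) = -0.0383631 + 0.0218963j.
∠H(j0.5) = atan2(Im, Re) = atan2(0.0218963, -0.0383631) = 150.28°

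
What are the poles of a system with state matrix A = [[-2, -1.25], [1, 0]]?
Eigenvalues solve det(λI - A) = 0.
Characteristic polynomial: λ^2 + 2*λ + 1.25 = 0.
Roots: -1 + 0.5j, -1 - 0.5j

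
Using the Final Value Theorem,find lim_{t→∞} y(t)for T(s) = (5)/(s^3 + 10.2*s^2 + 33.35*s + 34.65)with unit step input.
FVT: lim_{t→∞} y(t) = lim_{s→0} s*Y(s) where Y(s) = T(s)/s.
= lim_{s→0} T(s) = T(0) = num(0)/den(0) = 5/34.65 = 0.1443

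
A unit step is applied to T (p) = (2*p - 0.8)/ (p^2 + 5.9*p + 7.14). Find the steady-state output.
FVT: lim_{t→∞} y(t) = lim_{p→0} p*Y(p) where Y(p) = T(p)/p.
= lim_{p→0} T(p) = T(0) = num(0)/den(0) = -0.8/7.14 = -0.112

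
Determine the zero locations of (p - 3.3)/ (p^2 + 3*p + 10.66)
Set numerator = 0: p - 3.3 = 0 → Zeros: 3.3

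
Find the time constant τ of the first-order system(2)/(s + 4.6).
First-order system: τ = -1/pole. Pole = -4.6. τ = -1/(-4.6) = 0.2174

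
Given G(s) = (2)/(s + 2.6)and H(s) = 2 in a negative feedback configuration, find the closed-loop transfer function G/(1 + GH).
Closed-loop T = G/(1+GH).
Numerator: G_num * H_den = 2.
Denominator: G_den * H_den + G_num * H_num = (s + 2.6) + (4) = s + 6.6.
T(s) = (2)/(s + 6.6)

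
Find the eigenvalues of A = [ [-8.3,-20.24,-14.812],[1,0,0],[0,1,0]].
Eigenvalues solve det(λI - A) = 0.
Characteristic polynomial: λ^3 + 8.3*λ^2 + 20.24*λ + 14.812 = 0.
Factor: (λ + 4.6)(λ + 1.4)(λ + 2.3) = 0.
Roots: -1.4, -2.3, -4.6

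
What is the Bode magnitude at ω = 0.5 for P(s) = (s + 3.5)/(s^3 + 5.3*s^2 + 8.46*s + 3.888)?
Substitute s = j*0.5: P(j0.5) = 0.470666 - 0.558753j.
|P(j0.5)| = sqrt(Re² + Im²) = 0.7306.
20*log₁₀(0.7306) = -2.73 dB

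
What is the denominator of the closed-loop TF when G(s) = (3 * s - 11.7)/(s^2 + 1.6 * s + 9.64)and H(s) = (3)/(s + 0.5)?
Characteristic poly = G_den * H_den + G_num * H_num = (s^3 + 2.1*s^2 + 10.44*s + 4.82) + (9*s - 35.1) = s^3 + 2.1*s^2 + 19.44*s - 30.28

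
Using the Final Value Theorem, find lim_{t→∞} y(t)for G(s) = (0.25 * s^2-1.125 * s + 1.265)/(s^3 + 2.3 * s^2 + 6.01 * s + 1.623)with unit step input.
FVT: lim_{t→∞} y(t) = lim_{s→0} s*Y(s) where Y(s) = G(s)/s.
= lim_{s→0} G(s) = G(0) = num(0)/den(0) = 1.265/1.623 = 0.7794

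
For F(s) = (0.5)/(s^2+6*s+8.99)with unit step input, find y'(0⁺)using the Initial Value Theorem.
IVT: y'(0⁺) = lim_{s→∞} s²·Y(s) = lim_{s→∞} s·F(s).
deg(num) = 0, deg(den) = 2, relative degree = 2 ≥ 2, so s·F(s) → 0. Initial slope = 0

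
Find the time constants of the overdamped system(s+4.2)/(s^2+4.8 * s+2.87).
Overdamped: real poles at -4.1, -0.7. τ = -1/pole → τ₁ = 0.2439, τ₂ = 1.429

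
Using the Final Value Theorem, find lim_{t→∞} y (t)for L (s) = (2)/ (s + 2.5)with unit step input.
FVT: lim_{t→∞} y(t) = lim_{s→0} s*Y(s) where Y(s) = L(s)/s.
= lim_{s→0} L(s) = L(0) = num(0)/den(0) = 2/2.5 = 0.8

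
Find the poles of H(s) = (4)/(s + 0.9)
Set denominator = 0: s + 0.9 = 0 → Poles: -0.9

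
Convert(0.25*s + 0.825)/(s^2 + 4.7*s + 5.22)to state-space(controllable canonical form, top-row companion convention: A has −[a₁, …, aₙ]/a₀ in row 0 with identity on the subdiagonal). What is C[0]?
Reachable canonical form: C = numerator coefficients (right-aligned, zero-padded to length n).
num = 0.25*s + 0.825, C = [[0.25, 0.825]].
C[0] = 0.25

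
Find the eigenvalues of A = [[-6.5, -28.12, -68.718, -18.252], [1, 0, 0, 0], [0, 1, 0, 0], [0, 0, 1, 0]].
Eigenvalues solve det(λI - A) = 0.
Characteristic polynomial: λ^4 + 6.5*λ^3 + 28.12*λ^2 + 68.718*λ + 18.252 = 0.
Factor: (λ + 0.3)(λ + 3.6)(λ^2 + 2.6*λ + 16.9) = 0.
Roots: -0.3, -1.3 + 3.9j, -1.3 - 3.9j, -3.6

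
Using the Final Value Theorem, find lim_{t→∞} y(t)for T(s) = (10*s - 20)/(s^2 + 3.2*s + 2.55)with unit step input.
FVT: lim_{t→∞} y(t) = lim_{s→0} s*Y(s) where Y(s) = T(s)/s.
= lim_{s→0} T(s) = T(0) = num(0)/den(0) = -20/2.55 = -7.843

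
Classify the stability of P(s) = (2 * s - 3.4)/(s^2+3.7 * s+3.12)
Denominator: s^2 + 3.7*s + 3.12 = (s + 2.4)(s + 1.3). Poles: -1.3, -2.4. Stable (all poles in LHP)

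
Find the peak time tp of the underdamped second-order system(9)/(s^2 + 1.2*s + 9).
Standard form: ωn²/(s²+2ζωn·s+ωn²) → ωn = 3, ζ = 0.2.
ωd = ωn·√(1-ζ²) = 3·√(1-0.2²) = 2.939.
tp = π/ωd = π/2.939 = 1.069 s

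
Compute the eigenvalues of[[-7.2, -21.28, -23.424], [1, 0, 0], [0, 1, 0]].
Eigenvalues solve det(λI - A) = 0.
Characteristic polynomial: λ^3 + 7.2*λ^2 + 21.28*λ + 23.424 = 0.
Factor: (λ + 2.4)(λ^2 + 4.8*λ + 9.76) = 0.
Roots: -2.4, -2.4 + 2j, -2.4 - 2j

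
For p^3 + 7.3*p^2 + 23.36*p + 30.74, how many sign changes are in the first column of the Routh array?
Routh array:
p^3: [1, 23.36]; p^2: [7.3, 30.74]; p^1: [19.149]; p^0: [30.74]
First column: [1, 7.3, 19.149, 30.74]. Sign changes = 0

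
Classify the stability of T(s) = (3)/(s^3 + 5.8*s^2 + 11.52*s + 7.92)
Denominator: s^3 + 5.8*s^2 + 11.52*s + 7.92 = (s + 2.2)(s^2 + 3.6*s + 3.6). Poles: -1.8 + 0.6j, -1.8 - 0.6j, -2.2. Stable (all poles in LHP)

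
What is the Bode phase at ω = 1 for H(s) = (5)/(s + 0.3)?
Substitute s = j*1: H(j1) = 1.37615 - 4.58716j.
∠H(j1) = atan2(Im, Re) = atan2(-4.58716, 1.37615) = -73.30°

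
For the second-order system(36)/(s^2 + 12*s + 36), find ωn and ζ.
Standard form: ωn²/(s²+2ζωn·s+ωn²).
const=36=ωn² → ωn=6, s coeff=12=2ζωn → ζ=1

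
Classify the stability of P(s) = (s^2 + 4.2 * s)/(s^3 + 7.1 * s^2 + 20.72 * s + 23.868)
Denominator: s^3 + 7.1*s^2 + 20.72*s + 23.868 = (s + 2.7)(s^2 + 4.4*s + 8.84). Poles: -2.2 + 2j, -2.2 - 2j, -2.7. Stable (all poles in LHP)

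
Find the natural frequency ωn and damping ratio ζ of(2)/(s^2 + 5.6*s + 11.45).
Underdamped: complex pole -2.8 + 1.9j. ωn = |pole| = 3.384, ζ = -Re(pole)/ωn = 0.8275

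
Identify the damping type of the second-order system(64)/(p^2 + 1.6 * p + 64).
Standard form: ωn²/(p²+2ζωn·p+ωn²) gives ωn=8, ζ=0.1.
Underdamped (ζ = 0.1 < 1)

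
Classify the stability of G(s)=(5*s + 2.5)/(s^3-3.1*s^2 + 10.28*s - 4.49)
Denominator: s^3 - 3.1*s^2 + 10.28*s - 4.49 = (s - 0.5)(s^2 - 2.6*s + 8.98). Poles: 0.5, 1.3 + 2.7j, 1.3 - 2.7j. Unstable (3 pole(s) in RHP)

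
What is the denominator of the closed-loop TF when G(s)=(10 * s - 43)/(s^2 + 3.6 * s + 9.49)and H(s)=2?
Characteristic poly = G_den * H_den + G_num * H_num = (s^2 + 3.6*s + 9.49) + (20*s - 86) = s^2 + 23.6*s - 76.51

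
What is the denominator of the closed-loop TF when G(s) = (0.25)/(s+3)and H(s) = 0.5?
Characteristic poly = G_den * H_den + G_num * H_num = (s + 3) + (0.125) = s + 3.125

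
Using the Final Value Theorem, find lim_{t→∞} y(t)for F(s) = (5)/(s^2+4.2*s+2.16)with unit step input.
FVT: lim_{t→∞} y(t) = lim_{s→0} s*Y(s) where Y(s) = F(s)/s.
= lim_{s→0} F(s) = F(0) = num(0)/den(0) = 5/2.16 = 2.315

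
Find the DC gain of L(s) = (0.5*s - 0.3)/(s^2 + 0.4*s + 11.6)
DC gain = L(0) = num(0)/den(0) = -0.3/11.6 = -0.02586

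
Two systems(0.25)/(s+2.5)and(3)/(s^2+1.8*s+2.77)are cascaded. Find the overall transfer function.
Series: H = H₁ · H₂ = (n₁·n₂)/(d₁·d₂).
Num: n₁·n₂ = 0.75. Den: d₁·d₂ = s^3 + 4.3*s^2 + 7.27*s + 6.925.
H(s) = (0.75)/(s^3 + 4.3*s^2 + 7.27*s + 6.925)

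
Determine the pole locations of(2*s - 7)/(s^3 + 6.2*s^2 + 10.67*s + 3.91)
Set denominator = 0: s^3 + 6.2*s^2 + 10.67*s + 3.91 = (s + 3.4)(s + 2.3)(s + 0.5) = 0 → Poles: -0.5, -2.3, -3.4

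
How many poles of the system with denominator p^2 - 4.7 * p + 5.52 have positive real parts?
p^2 - 4.7*p + 5.52 = (p - 2.3)(p - 2.4). Poles: 2.3, 2.4. RHP poles (Re>0): 2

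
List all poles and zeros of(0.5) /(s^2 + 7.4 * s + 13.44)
Set denominator = 0: s^2 + 7.4*s + 13.44 = (s + 4.2)(s + 3.2) = 0 → Poles: -3.2, -4.2
Numerator is a nonzero constant (0.5) → Zeros: none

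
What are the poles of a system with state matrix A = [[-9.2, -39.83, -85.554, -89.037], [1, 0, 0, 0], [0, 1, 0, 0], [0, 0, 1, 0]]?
Eigenvalues solve det(λI - A) = 0.
Characteristic polynomial: λ^4 + 9.2*λ^3 + 39.83*λ^2 + 85.554*λ + 89.037 = 0.
Factor: (λ^2 + 5.4*λ + 11.7)(λ^2 + 3.8*λ + 7.61) = 0.
Roots: -1.9 + 2j, -1.9 - 2j, -2.7 + 2.1j, -2.7 - 2.1j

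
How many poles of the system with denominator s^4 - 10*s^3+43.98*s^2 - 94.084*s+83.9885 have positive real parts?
s^4 - 10*s^3 + 43.98*s^2 - 94.084*s + 83.9885 = (s^2 - 4.8*s + 6.97)(s^2 - 5.2*s + 12.05). Poles: 2.4 + 1.1j, 2.4 - 1.1j, 2.6 + 2.3j, 2.6 - 2.3j. RHP poles (Re>0): 4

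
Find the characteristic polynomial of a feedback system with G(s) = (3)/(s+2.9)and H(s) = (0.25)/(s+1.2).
Characteristic poly = G_den * H_den + G_num * H_num = (s^2 + 4.1*s + 3.48) + (0.75) = s^2 + 4.1*s + 4.23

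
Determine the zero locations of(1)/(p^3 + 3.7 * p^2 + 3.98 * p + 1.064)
Numerator is a nonzero constant (1) → Zeros: none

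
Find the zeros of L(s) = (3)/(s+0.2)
Numerator is a nonzero constant (3) → Zeros: none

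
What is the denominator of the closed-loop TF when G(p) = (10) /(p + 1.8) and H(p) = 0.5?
Characteristic poly = G_den * H_den + G_num * H_num = (p + 1.8) + (5) = p + 6.8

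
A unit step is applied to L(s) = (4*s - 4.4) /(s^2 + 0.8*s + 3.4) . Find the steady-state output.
FVT: lim_{t→∞} y(t) = lim_{s→0} s*Y(s) where Y(s) = L(s)/s.
= lim_{s→0} L(s) = L(0) = num(0)/den(0) = -4.4/3.4 = -1.294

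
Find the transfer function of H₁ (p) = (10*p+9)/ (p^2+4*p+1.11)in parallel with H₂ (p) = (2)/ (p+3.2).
Parallel: H = H₁ + H₂ = (n₁·d₂ + n₂·d₁)/(d₁·d₂).
n₁·d₂ = 10*p^2 + 41*p + 28.8. n₂·d₁ = 2*p^2 + 8*p + 2.22. Sum = 12*p^2 + 49*p + 31.02. d₁·d₂ = p^3 + 7.2*p^2 + 13.91*p + 3.552.
H(p) = (12*p^2 + 49*p + 31.02)/(p^3 + 7.2*p^2 + 13.91*p + 3.552)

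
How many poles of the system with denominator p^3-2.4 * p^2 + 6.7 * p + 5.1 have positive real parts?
p^3 - 2.4*p^2 + 6.7*p + 5.1 = (p + 0.6)(p^2 - 3*p + 8.5). Poles: -0.6, 1.5 + 2.5j, 1.5 - 2.5j. RHP poles (Re>0): 2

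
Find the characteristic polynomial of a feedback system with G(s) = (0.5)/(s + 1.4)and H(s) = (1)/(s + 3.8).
Characteristic poly = G_den * H_den + G_num * H_num = (s^2 + 5.2*s + 5.32) + (0.5) = s^2 + 5.2*s + 5.82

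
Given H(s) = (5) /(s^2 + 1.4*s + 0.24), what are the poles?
Set denominator = 0: s^2 + 1.4*s + 0.24 = (s + 1.2)(s + 0.2) = 0 → Poles: -0.2, -1.2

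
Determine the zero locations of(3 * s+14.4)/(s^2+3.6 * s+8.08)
Set numerator = 0: 3*s + 14.4 = 0 → Zeros: -4.8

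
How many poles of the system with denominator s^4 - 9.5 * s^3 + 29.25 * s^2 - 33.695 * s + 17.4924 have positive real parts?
s^4 - 9.5*s^3 + 29.25*s^2 - 33.695*s + 17.4924 = (s - 4.3)(s - 3.6)(s^2 - 1.6*s + 1.13). Poles: 0.8 + 0.7j, 0.8 - 0.7j, 3.6, 4.3. RHP poles (Re>0): 4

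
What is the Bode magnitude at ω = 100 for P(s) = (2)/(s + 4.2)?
Substitute s = j*100: P(j100) = 0.000838521 - 0.0199648j.
|P(j100)| = sqrt(Re² + Im²) = 0.01998.
20*log₁₀(0.01998) = -33.99 dB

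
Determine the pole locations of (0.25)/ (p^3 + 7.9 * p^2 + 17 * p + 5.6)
Set denominator = 0: p^3 + 7.9*p^2 + 17*p + 5.6 = (p + 0.4)(p + 3.5)(p + 4) = 0 → Poles: -0.4, -3.5, -4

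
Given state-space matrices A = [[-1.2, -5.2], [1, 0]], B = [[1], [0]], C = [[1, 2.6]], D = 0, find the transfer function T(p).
T(p) = C(pI - A)⁻¹B + D.
Characteristic polynomial det(pI - A) = p^2 + 1.2*p + 5.2.
Numerator from C·adj(pI-A)·B + D·det(pI-A) = p + 2.6.
T(p) = (p + 2.6)/(p^2 + 1.2*p + 5.2)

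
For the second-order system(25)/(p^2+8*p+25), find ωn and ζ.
Standard form: ωn²/(p²+2ζωn·p+ωn²).
const=25=ωn² → ωn=5, p coeff=8=2ζωn → ζ=0.8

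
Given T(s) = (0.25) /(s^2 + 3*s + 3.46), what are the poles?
Set denominator = 0: s^2 + 3*s + 3.46 = 0 → Poles: -1.5 + 1.1j, -1.5 - 1.1j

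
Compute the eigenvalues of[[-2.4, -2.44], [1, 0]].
Eigenvalues solve det(λI - A) = 0.
Characteristic polynomial: λ^2 + 2.4*λ + 2.44 = 0.
Roots: -1.2 + 1j, -1.2 - 1j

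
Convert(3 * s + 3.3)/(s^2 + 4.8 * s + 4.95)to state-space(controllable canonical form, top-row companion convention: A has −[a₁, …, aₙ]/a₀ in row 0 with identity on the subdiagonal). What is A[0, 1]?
Reachable canonical form for den = s^2 + 4.8*s + 4.95: top row of A = -[a₁,a₂,...,aₙ]/a₀, ones on the subdiagonal, zeros elsewhere.
A = [[-4.8, -4.95], [1, 0]].
A[0,1] = -4.95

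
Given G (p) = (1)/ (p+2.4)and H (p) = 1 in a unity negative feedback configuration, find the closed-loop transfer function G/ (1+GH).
Closed-loop T = G/(1+GH).
Numerator: G_num * H_den = 1.
Denominator: G_den * H_den + G_num * H_num = (p + 2.4) + (1) = p + 3.4.
T(p) = (1)/(p + 3.4)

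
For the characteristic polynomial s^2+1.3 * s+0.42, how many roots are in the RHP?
s^2 + 1.3*s + 0.42 = (s + 0.7)(s + 0.6). Poles: -0.6, -0.7. RHP poles (Re>0): 0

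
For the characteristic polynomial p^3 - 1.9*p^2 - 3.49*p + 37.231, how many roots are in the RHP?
p^3 - 1.9*p^2 - 3.49*p + 37.231 = (p + 3.1)(p^2 - 5*p + 12.01). Poles: -3.1, 2.5 + 2.4j, 2.5 - 2.4j. RHP poles (Re>0): 2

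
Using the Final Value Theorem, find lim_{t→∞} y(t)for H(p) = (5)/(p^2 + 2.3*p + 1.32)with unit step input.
FVT: lim_{t→∞} y(t) = lim_{p→0} p*Y(p) where Y(p) = H(p)/p.
= lim_{p→0} H(p) = H(0) = num(0)/den(0) = 5/1.32 = 3.788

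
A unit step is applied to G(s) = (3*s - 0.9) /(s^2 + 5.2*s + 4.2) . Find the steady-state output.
FVT: lim_{t→∞} y(t) = lim_{s→0} s*Y(s) where Y(s) = G(s)/s.
= lim_{s→0} G(s) = G(0) = num(0)/den(0) = -0.9/4.2 = -0.2143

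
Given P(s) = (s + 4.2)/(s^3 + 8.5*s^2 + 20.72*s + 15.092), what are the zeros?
Set numerator = 0: s + 4.2 = 0 → Zeros: -4.2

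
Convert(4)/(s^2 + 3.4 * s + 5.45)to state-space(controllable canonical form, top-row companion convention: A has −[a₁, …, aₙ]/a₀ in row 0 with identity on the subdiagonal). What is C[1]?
Reachable canonical form: C = numerator coefficients (right-aligned, zero-padded to length n).
num = 4, C = [[0, 4]].
C[1] = 4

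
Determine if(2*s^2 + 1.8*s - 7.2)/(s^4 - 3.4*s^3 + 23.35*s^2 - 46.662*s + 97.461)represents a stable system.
Denominator: s^4 - 3.4*s^3 + 23.35*s^2 - 46.662*s + 97.461 = (s^2 - 2.8*s + 6.37)(s^2 - 0.6*s + 15.3). Poles: 0.3 + 3.9j, 0.3 - 3.9j, 1.4 + 2.1j, 1.4 - 2.1j. All Re(p)<0: No (unstable)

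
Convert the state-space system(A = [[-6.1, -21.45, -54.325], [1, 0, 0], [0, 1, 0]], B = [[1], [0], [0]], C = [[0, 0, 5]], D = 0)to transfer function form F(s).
F(s) = C(sI - A)⁻¹B + D.
Characteristic polynomial det(sI - A) = s^3 + 6.1*s^2 + 21.45*s + 54.325.
Numerator from C·adj(sI-A)·B + D·det(sI-A) = 5.
F(s) = (5)/(s^3 + 6.1*s^2 + 21.45*s + 54.325)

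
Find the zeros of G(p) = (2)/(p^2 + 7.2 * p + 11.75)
Numerator is a nonzero constant (2) → Zeros: none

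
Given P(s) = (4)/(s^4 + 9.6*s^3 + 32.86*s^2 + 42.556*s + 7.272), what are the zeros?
Numerator is a nonzero constant (4) → Zeros: none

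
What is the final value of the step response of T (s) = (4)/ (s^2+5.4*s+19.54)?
FVT: lim_{t→∞} y(t) = lim_{s→0} s*Y(s) where Y(s) = T(s)/s.
= lim_{s→0} T(s) = T(0) = num(0)/den(0) = 4/19.54 = 0.2047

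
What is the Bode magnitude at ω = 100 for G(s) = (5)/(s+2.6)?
Substitute s = j*100: G(j100) = 0.00129912 - 0.0499662j.
|G(j100)| = sqrt(Re² + Im²) = 0.04998.
20*log₁₀(0.04998) = -26.02 dB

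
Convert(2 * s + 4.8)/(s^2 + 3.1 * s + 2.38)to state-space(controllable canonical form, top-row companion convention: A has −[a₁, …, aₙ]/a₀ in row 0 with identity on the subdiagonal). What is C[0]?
Reachable canonical form: C = numerator coefficients (right-aligned, zero-padded to length n).
num = 2*s + 4.8, C = [[2, 4.8]].
C[0] = 2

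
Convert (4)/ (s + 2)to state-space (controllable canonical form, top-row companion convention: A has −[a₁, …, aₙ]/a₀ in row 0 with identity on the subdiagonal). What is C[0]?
Reachable canonical form: C = numerator coefficients (right-aligned, zero-padded to length n).
num = 4, C = [[4]].
C[0] = 4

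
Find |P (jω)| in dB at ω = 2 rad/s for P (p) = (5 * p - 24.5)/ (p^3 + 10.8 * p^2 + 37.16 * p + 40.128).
Substitute p = j*2: P(j2) = 0.167537 + 0.361661j.
|P(j2)| = sqrt(Re² + Im²) = 0.3986.
20*log₁₀(0.3986) = -7.99 dB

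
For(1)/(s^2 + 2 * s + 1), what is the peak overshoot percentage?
Standard form: ωn²/(s²+2ζωn·s+ωn²) → ωn = 1, ζ = 1.
ζ ≥ 1, so the response is non-oscillatory: peak overshoot = 0%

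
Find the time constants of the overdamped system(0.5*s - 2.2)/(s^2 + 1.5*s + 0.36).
Overdamped: real poles at -0.3, -1.2. τ = -1/pole → τ₁ = 3.333, τ₂ = 0.8333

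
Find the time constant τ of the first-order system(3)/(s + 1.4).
First-order system: τ = -1/pole. Pole = -1.4. τ = -1/(-1.4) = 0.7143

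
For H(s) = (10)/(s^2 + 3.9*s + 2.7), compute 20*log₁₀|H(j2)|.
Substitute s = j*2: H(j2) = -0.2079 - 1.2474j.
|H(j2)| = sqrt(Re² + Im²) = 1.265.
20*log₁₀(1.265) = 2.04 dB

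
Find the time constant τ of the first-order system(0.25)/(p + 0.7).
First-order system: τ = -1/pole. Pole = -0.7. τ = -1/(-0.7) = 1.429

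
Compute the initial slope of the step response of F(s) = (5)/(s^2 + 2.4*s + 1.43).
IVT: y'(0⁺) = lim_{s→∞} s²·Y(s) = lim_{s→∞} s·F(s).
deg(num) = 0, deg(den) = 2, relative degree = 2 ≥ 2, so s·F(s) → 0. Initial slope = 0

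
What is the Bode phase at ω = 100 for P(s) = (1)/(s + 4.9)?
Substitute s = j*100: P(j100) = 0.000488826 - 0.00997605j.
∠P(j100) = atan2(Im, Re) = atan2(-0.00997605, 0.000488826) = -87.19°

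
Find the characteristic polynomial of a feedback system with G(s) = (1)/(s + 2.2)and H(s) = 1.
Characteristic poly = G_den * H_den + G_num * H_num = (s + 2.2) + (1) = s + 3.2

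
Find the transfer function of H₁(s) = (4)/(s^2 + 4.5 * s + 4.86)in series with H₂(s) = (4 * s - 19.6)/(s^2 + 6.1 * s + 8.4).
Series: H = H₁ · H₂ = (n₁·n₂)/(d₁·d₂).
Num: n₁·n₂ = 16*s - 78.4. Den: d₁·d₂ = s^4 + 10.6*s^3 + 40.71*s^2 + 67.446*s + 40.824.
H(s) = (16*s - 78.4)/(s^4 + 10.6*s^3 + 40.71*s^2 + 67.446*s + 40.824)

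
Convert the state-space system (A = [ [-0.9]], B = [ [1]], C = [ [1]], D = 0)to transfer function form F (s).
F(s) = C(sI - A)⁻¹B + D.
Characteristic polynomial det(sI - A) = s + 0.9.
Numerator from C·adj(sI-A)·B + D·det(sI-A) = 1.
F(s) = (1)/(s + 0.9)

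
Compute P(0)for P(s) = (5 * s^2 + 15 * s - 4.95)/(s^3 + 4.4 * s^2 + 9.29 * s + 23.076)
DC gain = P(0) = num(0)/den(0) = -4.95/23.076 = -0.2145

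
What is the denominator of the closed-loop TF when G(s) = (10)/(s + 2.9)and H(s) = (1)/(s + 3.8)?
Characteristic poly = G_den * H_den + G_num * H_num = (s^2 + 6.7*s + 11.02) + (10) = s^2 + 6.7*s + 21.02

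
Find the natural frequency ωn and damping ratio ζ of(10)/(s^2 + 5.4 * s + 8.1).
Underdamped: complex pole -2.7 + 0.9j. ωn = |pole| = 2.846, ζ = -Re(pole)/ωn = 0.9487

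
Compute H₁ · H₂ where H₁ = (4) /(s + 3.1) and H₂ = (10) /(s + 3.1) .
Series: H = H₁ · H₂ = (n₁·n₂)/(d₁·d₂).
Num: n₁·n₂ = 40. Den: d₁·d₂ = s^2 + 6.2*s + 9.61.
H(s) = (40)/(s^2 + 6.2*s + 9.61)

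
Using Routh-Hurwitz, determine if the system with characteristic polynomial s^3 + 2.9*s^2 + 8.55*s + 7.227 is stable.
Routh array:
s^3: [1, 8.55]; s^2: [2.9, 7.227]; s^1: [6.05793]; s^0: [7.227]
First column: [1, 2.9, 6.05793, 7.227]. Sign changes = 0.
Yes, stable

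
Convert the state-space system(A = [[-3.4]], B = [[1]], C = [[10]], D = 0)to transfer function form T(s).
T(s) = C(sI - A)⁻¹B + D.
Characteristic polynomial det(sI - A) = s + 3.4.
Numerator from C·adj(sI-A)·B + D·det(sI-A) = 10.
T(s) = (10)/(s + 3.4)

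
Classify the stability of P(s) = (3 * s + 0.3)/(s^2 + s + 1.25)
Denominator: s^2 + s + 1.25. Poles: -0.5 + 1j, -0.5 - 1j. Stable (all poles in LHP)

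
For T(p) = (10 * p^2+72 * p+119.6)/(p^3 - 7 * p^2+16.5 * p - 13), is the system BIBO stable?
Denominator: p^3 - 7*p^2 + 16.5*p - 13 = (p - 2)(p^2 - 5*p + 6.5). Poles: 2, 2.5 + 0.5j, 2.5 - 0.5j. All Re(p)<0: No (unstable)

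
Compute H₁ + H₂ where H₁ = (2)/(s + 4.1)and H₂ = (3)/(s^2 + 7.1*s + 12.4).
Parallel: H = H₁ + H₂ = (n₁·d₂ + n₂·d₁)/(d₁·d₂).
n₁·d₂ = 2*s^2 + 14.2*s + 24.8. n₂·d₁ = 3*s + 12.3. Sum = 2*s^2 + 17.2*s + 37.1. d₁·d₂ = s^3 + 11.2*s^2 + 41.51*s + 50.84.
H(s) = (2*s^2 + 17.2*s + 37.1)/(s^3 + 11.2*s^2 + 41.51*s + 50.84)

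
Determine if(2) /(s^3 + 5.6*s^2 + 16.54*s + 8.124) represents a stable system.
Denominator: s^3 + 5.6*s^2 + 16.54*s + 8.124 = (s + 0.6)(s^2 + 5*s + 13.54). Poles: -0.6, -2.5 + 2.7j, -2.5 - 2.7j. All Re(p)<0: Yes (stable)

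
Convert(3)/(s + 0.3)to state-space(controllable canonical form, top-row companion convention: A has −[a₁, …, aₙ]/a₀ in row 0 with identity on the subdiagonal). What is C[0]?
Reachable canonical form: C = numerator coefficients (right-aligned, zero-padded to length n).
num = 3, C = [[3]].
C[0] = 3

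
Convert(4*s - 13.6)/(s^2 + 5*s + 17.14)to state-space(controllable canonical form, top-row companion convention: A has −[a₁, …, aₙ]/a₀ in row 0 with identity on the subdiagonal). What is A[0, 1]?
Reachable canonical form for den = s^2 + 5*s + 17.14: top row of A = -[a₁,a₂,...,aₙ]/a₀, ones on the subdiagonal, zeros elsewhere.
A = [[-5, -17.14], [1, 0]].
A[0,1] = -17.14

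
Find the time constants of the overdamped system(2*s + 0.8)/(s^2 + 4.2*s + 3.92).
Overdamped: real poles at -2.8, -1.4. τ = -1/pole → τ₁ = 0.3571, τ₂ = 0.7143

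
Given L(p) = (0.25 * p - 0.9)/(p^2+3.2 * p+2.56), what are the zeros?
Set numerator = 0: 0.25*p - 0.9 = 0 → Zeros: 3.6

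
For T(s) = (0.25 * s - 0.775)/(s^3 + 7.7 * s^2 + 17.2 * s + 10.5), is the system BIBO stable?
Denominator: s^3 + 7.7*s^2 + 17.2*s + 10.5 = (s + 2.5)(s + 4.2)(s + 1). Poles: -1, -2.5, -4.2. All Re(p)<0: Yes (stable)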